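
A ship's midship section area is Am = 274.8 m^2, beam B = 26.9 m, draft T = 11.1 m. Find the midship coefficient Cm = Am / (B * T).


Formula: Cm = Am / (B * T)
Step 1 — B * T = 26.9 * 11.1 = 298.59 m^2
Step 2 — Cm = 274.8 / 298.59 ≈ 0.92033 (5 s.f.)

0.92033


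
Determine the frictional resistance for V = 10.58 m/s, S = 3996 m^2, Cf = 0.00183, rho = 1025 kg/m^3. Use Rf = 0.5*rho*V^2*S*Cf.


Formula: Rf = 0.5 * rho * V^2 * S * Cf
Step 1 — V^2 = 10.58^2 = 111.9364
Step 2 — 0.5 * rho * V^2 = 0.5 * 1025 * 111.9364 = 57367.405
Step 3 — Rf = 57367.405 * 3996 * 0.00183 ≈ 419510 N (5 s.f.)

419510 N


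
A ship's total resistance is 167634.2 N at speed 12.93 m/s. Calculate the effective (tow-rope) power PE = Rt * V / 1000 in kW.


Formula: PE = Rt * V / 1000 (kW)
Step 1 — PE (W) = 167634.2 * 12.93 = 2167510.206 W
Step 2 — PE (kW) = 2167510.206 / 1000 ≈ 2167.5 kW (5 s.f.)

2167.5 kW


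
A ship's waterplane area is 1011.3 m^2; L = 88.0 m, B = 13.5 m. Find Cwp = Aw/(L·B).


Formula: Cwp = Aw / (L * B)
Step 1 — L * B = 88.0 * 13.5 = 1188.0 m^2
Step 2 — Cwp = 1011.3 / 1188.0 ≈ 0.85126 (5 s.f.)

0.85126


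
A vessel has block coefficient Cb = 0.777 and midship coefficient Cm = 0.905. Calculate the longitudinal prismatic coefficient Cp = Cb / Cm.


Formula: Cp = Cb / Cm
Substituting: Cp = 0.777 / 0.905
Result: Cp ≈ 0.85856 (5 s.f.)

0.85856


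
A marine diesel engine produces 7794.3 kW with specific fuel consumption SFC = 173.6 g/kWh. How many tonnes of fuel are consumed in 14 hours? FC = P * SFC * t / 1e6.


Formula: FC (tonnes) = P * SFC * t / 1,000,000
Step 1 — P * SFC * t = 7794.3 * 173.6 * 14 = 18943266.72 g
Step 2 — FC (tonnes) = 18943266.72 / 1,000,000 ≈ 18.943 tonnes (5 s.f.)

18.943 tonnes


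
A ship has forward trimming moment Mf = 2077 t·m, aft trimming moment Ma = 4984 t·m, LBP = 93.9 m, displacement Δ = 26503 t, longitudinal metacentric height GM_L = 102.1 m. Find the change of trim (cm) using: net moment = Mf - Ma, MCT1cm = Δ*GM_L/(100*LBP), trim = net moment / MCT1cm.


Formula: net trimming moment = Mf - Ma; MCT1cm = Δ*GM_L/(100*LBP); trim = net moment / MCT1cm
Step 1 — net trimming moment = 2077 - 4984 = -2907 t·m
Step 2 — MCT1cm = 26503 * 102.1 / (100 * 93.9) = 288.1743 t·m/cm
Step 3 — trim = -2907 / 288.1743 ≈ -10.088 cm (5 s.f.)

-10.088 cm


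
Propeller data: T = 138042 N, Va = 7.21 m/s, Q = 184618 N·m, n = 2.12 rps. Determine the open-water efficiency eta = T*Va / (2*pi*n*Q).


Formula: eta = T * Va / (2 * pi * n * Q)
Step 1 — numerator = T * Va = 138042 * 7.21 = 995282.82
Step 2 — 2 * pi * n = 2 * pi * 2.12 = 13.320353
Step 3 — denominator = 13.320353 * 184618 = 2459176.93
Step 4 — eta = 995282.82 / 2459176.93 ≈ 0.40472 (5 s.f.)

0.40472


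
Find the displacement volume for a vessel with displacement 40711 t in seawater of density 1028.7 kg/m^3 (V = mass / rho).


Formula: V = mass / rho
Step 1 — convert tonnes to kg: 40711 t * 1000 = 40711000 kg
Step 2 — V = 40711000 / 1028.7 ≈ 39575 m^3 (5 s.f.)

39575 m^3


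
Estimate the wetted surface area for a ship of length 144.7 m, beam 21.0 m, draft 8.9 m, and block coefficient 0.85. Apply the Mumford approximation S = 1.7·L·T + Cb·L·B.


Formula: S = 1.7*L*T + V/T with V = Cb*L*B*T, i.e. S = L * (1.7*T + Cb*B)
Step 1 — 1.7*T = 1.7 * 8.9 = 15.13 m
Step 2 — Cb*B = 0.85 * 21.0 = 17.85 m
Step 3 — 1.7*T + Cb*B = 15.13 + 17.85 = 32.98 m
Step 4 — S = 144.7 * 32.98 ≈ 4772.2 m^2 (5 s.f.)

4772.2 m^2


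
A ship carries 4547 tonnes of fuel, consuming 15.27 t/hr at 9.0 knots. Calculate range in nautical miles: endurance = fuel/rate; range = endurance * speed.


Formula: endurance = fuel / rate; range = endurance * speed
Step 1 — endurance = 4547 / 15.27 = 297.7734 hours
Step 2 — range = 297.7734 * 9.0 ≈ 2680.0 nautical miles (5 s.f.)

2680.0 NM


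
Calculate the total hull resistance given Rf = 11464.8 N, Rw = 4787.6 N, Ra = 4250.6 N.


Formula: Rt = Rf + Rw + Ra
Substituting: Rt = 11464.8 + 4787.6 + 4250.6
Result: Rt = 20503.0 N

20503.0 N


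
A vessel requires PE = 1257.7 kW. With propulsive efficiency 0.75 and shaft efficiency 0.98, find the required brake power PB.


Formula: PB = PE / (eta_D * eta_S)
Step 1 — combined efficiency = eta_D * eta_S = 0.75 * 0.98 = 0.735
Step 2 — PB = 1257.7 / 0.735 ≈ 1711.2 kW (5 s.f.)

1711.2 kW


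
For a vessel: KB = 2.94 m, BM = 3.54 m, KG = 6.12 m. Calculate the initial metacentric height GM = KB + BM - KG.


Formula: GM = KB + BM - KG
Step 1 — KM = KB + BM = 2.94 + 3.54 = 6.48 m
Step 2 — GM = KM - KG = 6.48 - 6.12 = 0.36 m

0.36 m


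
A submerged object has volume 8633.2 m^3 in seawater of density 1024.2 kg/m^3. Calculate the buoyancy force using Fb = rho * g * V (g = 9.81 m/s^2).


Formula: Fb = rho * g * V
Substituting: Fb = 1024.2 * 9.81 * 8633.2
Intermediate: 1024.2 * 9.81 = 10047.402
Result: Fb = 10047.402 * 8633.2 ≈ 86741000 N (5 s.f.)

86741000 N


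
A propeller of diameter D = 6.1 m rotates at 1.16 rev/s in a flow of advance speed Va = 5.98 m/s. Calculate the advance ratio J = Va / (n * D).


Formula: J = Va / (n * D)
Step 1 — n * D = 1.16 * 6.1 = 7.076
Step 2 — J = 5.98 / 7.076 ≈ 0.84511 (5 s.f.)

0.84511


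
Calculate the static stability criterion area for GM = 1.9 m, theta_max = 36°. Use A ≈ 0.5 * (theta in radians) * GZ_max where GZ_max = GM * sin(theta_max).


Formula: GZ_max = GM * sin(theta); Area = 0.5 * theta_rad * GZ_max
Step 1 — GZ_max = 1.9 * sin(36°) = 1.9 * 0.587785 = 1.116791 m
Step 2 — theta_rad = 36 * pi/180 = 0.628319 rad
Step 3 — Area = 0.5 * 0.628319 * 1.116791 ≈ 0.35085 m·rad (5 s.f.)

0.35085 m·rad


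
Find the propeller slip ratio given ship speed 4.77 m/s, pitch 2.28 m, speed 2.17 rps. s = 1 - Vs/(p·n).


Formula: s = 1 - Vs / (p * n)
Step 1 — p * n = 2.28 * 2.17 = 4.9476
Step 2 — Vs / (p*n) = 4.77 / 4.9476 = 0.964104 (6 d.p.)
Step 3 — s = 1 - 0.964104 = 0.035896

0.035896


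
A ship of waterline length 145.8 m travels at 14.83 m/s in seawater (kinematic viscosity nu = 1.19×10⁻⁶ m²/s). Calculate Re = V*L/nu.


Formula: Re = V * L / nu
Step 1 — V * L = 14.83 * 145.8 = 2162.214 m^2/s
Step 2 — Re = 2162.214 / 1.19e-6 = 1.82e+09

1.82e+09


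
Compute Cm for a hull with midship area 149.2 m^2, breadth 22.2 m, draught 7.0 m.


Formula: Cm = Am / (B * T)
Step 1 — B * T = 22.2 * 7.0 = 155.4 m^2
Step 2 — Cm = 149.2 / 155.4 ≈ 0.96010 (5 s.f.)

0.96010


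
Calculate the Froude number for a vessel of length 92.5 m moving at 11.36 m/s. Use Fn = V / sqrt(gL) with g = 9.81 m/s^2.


Formula: Fn = V / sqrt(g * L)
Step 1 — g * L = 9.81 * 92.5 = 907.425
Step 2 — sqrt(g * L) = sqrt(907.425) = 30.123496
Step 3 — Fn = 11.36 / 30.123496 ≈ 0.37711 (5 s.f.)

0.37711


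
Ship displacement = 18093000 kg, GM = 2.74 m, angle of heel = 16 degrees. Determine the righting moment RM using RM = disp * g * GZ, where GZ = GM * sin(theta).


Formula: GZ = GM * sin(theta); RM = disp * g * GZ
Step 1 — GZ = 2.74 * sin(16°) = 2.74 * 0.275637 = 0.755245 m
Step 2 — RM = 18093000 * 9.81 * 0.755245 ≈ 134050000 N·m (5 s.f.)

134050000 N·m


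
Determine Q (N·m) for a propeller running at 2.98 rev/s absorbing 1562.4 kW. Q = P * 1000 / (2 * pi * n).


Formula: Q = P_W / (2 * pi * n)
Step 1 — P_W = 1562.4 kW * 1000 = 1562400.0 W
Step 2 — 2 * pi * n = 2 * pi * 2.98 = 18.723892
Step 3 — Q = 1562400.0 / 18.723892 ≈ 83444 N·m (5 s.f.)

83444 N·m


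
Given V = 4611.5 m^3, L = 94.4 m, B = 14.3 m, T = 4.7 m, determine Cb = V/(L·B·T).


Formula: Cb = V / (L * B * T)
Step 1 — L * B * T = 94.4 * 14.3 * 4.7 = 6344.624 m^3
Step 2 — Cb = 4611.5 / 6344.624 ≈ 0.72684 (5 s.f.)

0.72684


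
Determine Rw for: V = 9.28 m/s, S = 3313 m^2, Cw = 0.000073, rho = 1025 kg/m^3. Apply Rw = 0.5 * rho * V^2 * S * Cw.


Formula: Rw = 0.5 * rho * V^2 * S * Cw
Step 1 — V^2 = 9.28^2 = 86.1184
Step 2 — 0.5 * rho * V^2 = 0.5 * 1025 * 86.1184 = 44135.68
Step 3 — Rw = 44135.68 * 3313 * 0.000073 ≈ 10674 N (5 s.f.)

10674 N


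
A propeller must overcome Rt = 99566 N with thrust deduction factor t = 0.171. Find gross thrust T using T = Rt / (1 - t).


Formula: T = Rt / (1 - t)
Step 1 — (1 - t) = 1 - 0.171 = 0.829
Step 2 — T = 99566 / 0.829 ≈ 120100 N (5 s.f.)

120100 N


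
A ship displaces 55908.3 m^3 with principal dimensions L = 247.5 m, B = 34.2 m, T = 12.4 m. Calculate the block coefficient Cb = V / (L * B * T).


Formula: Cb = V / (L * B * T)
Step 1 — L * B * T = 247.5 * 34.2 * 12.4 = 104959.8 m^3
Step 2 — Cb = 55908.3 / 104959.8 ≈ 0.53266 (5 s.f.)

0.53266


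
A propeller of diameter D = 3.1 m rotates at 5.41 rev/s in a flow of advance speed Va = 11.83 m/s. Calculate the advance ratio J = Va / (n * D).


Formula: J = Va / (n * D)
Step 1 — n * D = 5.41 * 3.1 = 16.771
Step 2 — J = 11.83 / 16.771 ≈ 0.70538 (5 s.f.)

0.70538


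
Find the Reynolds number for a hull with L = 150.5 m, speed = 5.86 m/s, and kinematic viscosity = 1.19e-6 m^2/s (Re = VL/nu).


Formula: Re = V * L / nu
Step 1 — V * L = 5.86 * 150.5 = 881.93 m^2/s
Step 2 — Re = 881.93 / 1.19e-6 = 7.41e+08

7.41e+08


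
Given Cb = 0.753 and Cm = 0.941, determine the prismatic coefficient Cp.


Formula: Cp = Cb / Cm
Substituting: Cp = 0.753 / 0.941
Result: Cp ≈ 0.80021 (5 s.f.)

0.80021


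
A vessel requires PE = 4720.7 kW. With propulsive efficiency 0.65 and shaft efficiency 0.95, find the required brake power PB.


Formula: PB = PE / (eta_D * eta_S)
Step 1 — combined efficiency = eta_D * eta_S = 0.65 * 0.95 = 0.6175
Step 2 — PB = 4720.7 / 0.6175 ≈ 7644.9 kW (5 s.f.)

7644.9 kW


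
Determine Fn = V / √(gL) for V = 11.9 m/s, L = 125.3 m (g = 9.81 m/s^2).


Formula: Fn = V / sqrt(g * L)
Step 1 — g * L = 9.81 * 125.3 = 1229.193
Step 2 — sqrt(g * L) = sqrt(1229.193) = 35.059849
Step 3 — Fn = 11.9 / 35.059849 ≈ 0.33942 (5 s.f.)

0.33942


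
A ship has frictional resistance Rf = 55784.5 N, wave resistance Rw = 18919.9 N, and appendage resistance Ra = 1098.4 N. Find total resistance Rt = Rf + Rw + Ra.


Formula: Rt = Rf + Rw + Ra
Substituting: Rt = 55784.5 + 18919.9 + 1098.4
Result: Rt = 75802.8 N

75802.8 N


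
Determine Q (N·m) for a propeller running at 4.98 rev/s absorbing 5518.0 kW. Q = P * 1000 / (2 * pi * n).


Formula: Q = P_W / (2 * pi * n)
Step 1 — P_W = 5518.0 kW * 1000 = 5518000.0 W
Step 2 — 2 * pi * n = 2 * pi * 4.98 = 31.290263
Step 3 — Q = 5518000.0 / 31.290263 ≈ 176350 N·m (5 s.f.)

176350 N·m


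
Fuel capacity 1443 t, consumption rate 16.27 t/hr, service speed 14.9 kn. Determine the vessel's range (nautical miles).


Formula: endurance = fuel / rate; range = endurance * speed
Step 1 — endurance = 1443 / 16.27 = 88.6908 hours
Step 2 — range = 88.6908 * 14.9 ≈ 1321.5 nautical miles (5 s.f.)

1321.5 NM


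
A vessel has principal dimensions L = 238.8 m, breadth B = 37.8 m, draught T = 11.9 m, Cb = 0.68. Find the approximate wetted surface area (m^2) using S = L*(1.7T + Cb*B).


Formula: S = 1.7*L*T + V/T with V = Cb*L*B*T, i.e. S = L * (1.7*T + Cb*B)
Step 1 — 1.7*T = 1.7 * 11.9 = 20.23 m
Step 2 — Cb*B = 0.68 * 37.8 = 25.704 m
Step 3 — 1.7*T + Cb*B = 20.23 + 25.704 = 45.934 m
Step 4 — S = 238.8 * 45.934 ≈ 10969 m^2 (5 s.f.)

10969 m^2


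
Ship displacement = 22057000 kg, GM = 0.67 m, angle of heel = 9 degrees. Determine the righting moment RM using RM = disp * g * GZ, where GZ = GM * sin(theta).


Formula: GZ = GM * sin(theta); RM = disp * g * GZ
Step 1 — GZ = 0.67 * sin(9°) = 0.67 * 0.156434 = 0.104811 m
Step 2 — RM = 22057000 * 9.81 * 0.104811 ≈ 22679000 N·m (5 s.f.)

22679000 N·m


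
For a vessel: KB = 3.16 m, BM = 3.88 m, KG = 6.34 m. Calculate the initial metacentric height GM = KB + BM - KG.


Formula: GM = KB + BM - KG
Step 1 — KM = KB + BM = 3.16 + 3.88 = 7.04 m
Step 2 — GM = KM - KG = 7.04 - 6.34 = 0.7 m

0.7 m


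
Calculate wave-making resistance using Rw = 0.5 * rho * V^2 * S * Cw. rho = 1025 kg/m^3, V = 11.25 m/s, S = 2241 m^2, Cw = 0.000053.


Formula: Rw = 0.5 * rho * V^2 * S * Cw
Step 1 — V^2 = 11.25^2 = 126.5625
Step 2 — 0.5 * rho * V^2 = 0.5 * 1025 * 126.5625 = 64863.28125
Step 3 — Rw = 64863.28125 * 2241 * 0.000053 ≈ 7704.0 N (5 s.f.)

7704.0 N


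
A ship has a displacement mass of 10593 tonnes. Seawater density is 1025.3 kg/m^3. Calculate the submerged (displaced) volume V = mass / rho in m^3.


Formula: V = mass / rho
Step 1 — convert tonnes to kg: 10593 t * 1000 = 10593000 kg
Step 2 — V = 10593000 / 1025.3 ≈ 10332 m^3 (5 s.f.)

10332 m^3


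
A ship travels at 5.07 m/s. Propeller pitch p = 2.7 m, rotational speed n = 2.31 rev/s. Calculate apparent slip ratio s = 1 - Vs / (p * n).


Formula: s = 1 - Vs / (p * n)
Step 1 — p * n = 2.7 * 2.31 = 6.237
Step 2 — Vs / (p*n) = 5.07 / 6.237 = 0.812891 (6 d.p.)
Step 3 — s = 1 - 0.812891 = 0.187109

0.187109


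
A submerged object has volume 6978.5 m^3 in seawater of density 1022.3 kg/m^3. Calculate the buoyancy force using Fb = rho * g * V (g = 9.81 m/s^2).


Formula: Fb = rho * g * V
Substituting: Fb = 1022.3 * 9.81 * 6978.5
Intermediate: 1022.3 * 9.81 = 10028.763
Result: Fb = 10028.763 * 6978.5 ≈ 69986000 N (5 s.f.)

69986000 N


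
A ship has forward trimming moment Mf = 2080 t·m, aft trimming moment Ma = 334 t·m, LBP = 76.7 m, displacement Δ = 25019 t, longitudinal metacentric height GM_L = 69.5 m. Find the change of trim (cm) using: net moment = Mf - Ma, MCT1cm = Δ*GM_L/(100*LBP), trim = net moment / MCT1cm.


Formula: net trimming moment = Mf - Ma; MCT1cm = Δ*GM_L/(100*LBP); trim = net moment / MCT1cm
Step 1 — net trimming moment = 2080 - 334 = 1746 t·m
Step 2 — MCT1cm = 25019 * 69.5 / (100 * 76.7) = 226.7041 t·m/cm
Step 3 — trim = 1746 / 226.7041 ≈ 7.7017 cm (5 s.f.)

7.7017 cm


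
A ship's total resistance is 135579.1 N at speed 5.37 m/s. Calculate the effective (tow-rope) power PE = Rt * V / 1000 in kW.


Formula: PE = Rt * V / 1000 (kW)
Step 1 — PE (W) = 135579.1 * 5.37 = 728059.767 W
Step 2 — PE (kW) = 728059.767 / 1000 ≈ 728.06 kW (5 s.f.)

728.06 kW


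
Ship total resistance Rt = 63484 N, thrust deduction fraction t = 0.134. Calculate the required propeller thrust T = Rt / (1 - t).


Formula: T = Rt / (1 - t)
Step 1 — (1 - t) = 1 - 0.134 = 0.866
Step 2 — T = 63484 / 0.866 ≈ 73307 N (5 s.f.)

73307 N


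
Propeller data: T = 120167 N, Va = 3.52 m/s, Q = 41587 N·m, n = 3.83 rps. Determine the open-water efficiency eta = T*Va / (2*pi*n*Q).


Formula: eta = T * Va / (2 * pi * n * Q)
Step 1 — numerator = T * Va = 120167 * 3.52 = 422987.84
Step 2 — 2 * pi * n = 2 * pi * 3.83 = 24.0646
Step 3 — denominator = 24.0646 * 41587 = 1000774.52
Step 4 — eta = 422987.84 / 1000774.52 ≈ 0.42266 (5 s.f.)

0.42266


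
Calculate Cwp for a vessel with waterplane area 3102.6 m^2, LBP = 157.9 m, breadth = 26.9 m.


Formula: Cwp = Aw / (L * B)
Step 1 — L * B = 157.9 * 26.9 = 4247.51 m^2
Step 2 — Cwp = 3102.6 / 4247.51 ≈ 0.73045 (5 s.f.)

0.73045


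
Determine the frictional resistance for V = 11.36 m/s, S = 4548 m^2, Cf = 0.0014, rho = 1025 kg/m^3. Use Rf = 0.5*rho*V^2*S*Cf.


Formula: Rf = 0.5 * rho * V^2 * S * Cf
Step 1 — V^2 = 11.36^2 = 129.0496
Step 2 — 0.5 * rho * V^2 = 0.5 * 1025 * 129.0496 = 66137.92
Step 3 — Rf = 66137.92 * 4548 * 0.0014 ≈ 421110 N (5 s.f.)

421110 N


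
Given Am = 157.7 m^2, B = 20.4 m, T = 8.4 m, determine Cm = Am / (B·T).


Formula: Cm = Am / (B * T)
Step 1 — B * T = 20.4 * 8.4 = 171.36 m^2
Step 2 — Cm = 157.7 / 171.36 ≈ 0.92028 (5 s.f.)

0.92028


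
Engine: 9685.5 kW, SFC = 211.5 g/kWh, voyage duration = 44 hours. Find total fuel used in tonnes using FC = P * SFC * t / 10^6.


Formula: FC (tonnes) = P * SFC * t / 1,000,000
Step 1 — P * SFC * t = 9685.5 * 211.5 * 44 = 90133263.0 g
Step 2 — FC (tonnes) = 90133263.0 / 1,000,000 ≈ 90.133 tonnes (5 s.f.)

90.133 tonnes


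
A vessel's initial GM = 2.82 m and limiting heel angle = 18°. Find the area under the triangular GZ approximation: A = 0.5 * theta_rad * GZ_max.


Formula: GZ_max = GM * sin(theta); Area = 0.5 * theta_rad * GZ_max
Step 1 — GZ_max = 2.82 * sin(18°) = 2.82 * 0.309017 = 0.871428 m
Step 2 — theta_rad = 18 * pi/180 = 0.314159 rad
Step 3 — Area = 0.5 * 0.314159 * 0.871428 ≈ 0.13688 m·rad (5 s.f.)

0.13688 m·rad


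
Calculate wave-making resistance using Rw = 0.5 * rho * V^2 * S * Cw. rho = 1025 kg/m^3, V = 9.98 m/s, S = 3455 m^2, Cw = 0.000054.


Formula: Rw = 0.5 * rho * V^2 * S * Cw
Step 1 — V^2 = 9.98^2 = 99.6004
Step 2 — 0.5 * rho * V^2 = 0.5 * 1025 * 99.6004 = 51045.205
Step 3 — Rw = 51045.205 * 3455 * 0.000054 ≈ 9523.5 N (5 s.f.)

9523.5 N


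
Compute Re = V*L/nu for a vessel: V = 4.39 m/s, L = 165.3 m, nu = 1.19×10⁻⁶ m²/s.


Formula: Re = V * L / nu
Step 1 — V * L = 4.39 * 165.3 = 725.667 m^2/s
Step 2 — Re = 725.667 / 1.19e-6 = 6.10e+08

6.10e+08


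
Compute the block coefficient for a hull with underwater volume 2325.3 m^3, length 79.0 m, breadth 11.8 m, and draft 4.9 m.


Formula: Cb = V / (L * B * T)
Step 1 — L * B * T = 79.0 * 11.8 * 4.9 = 4567.78 m^3
Step 2 — Cb = 2325.3 / 4567.78 ≈ 0.50907 (5 s.f.)

0.50907


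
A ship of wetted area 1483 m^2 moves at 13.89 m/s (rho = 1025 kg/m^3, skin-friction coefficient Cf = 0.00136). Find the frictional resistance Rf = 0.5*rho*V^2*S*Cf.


Formula: Rf = 0.5 * rho * V^2 * S * Cf
Step 1 — V^2 = 13.89^2 = 192.9321
Step 2 — 0.5 * rho * V^2 = 0.5 * 1025 * 192.9321 = 98877.70125
Step 3 — Rf = 98877.70125 * 1483 * 0.00136 ≈ 199420 N (5 s.f.)

199420 N


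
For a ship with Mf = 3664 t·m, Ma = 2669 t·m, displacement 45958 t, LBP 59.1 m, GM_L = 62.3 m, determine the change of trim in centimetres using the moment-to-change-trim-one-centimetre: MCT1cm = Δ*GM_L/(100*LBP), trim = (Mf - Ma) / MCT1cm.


Formula: net trimming moment = Mf - Ma; MCT1cm = Δ*GM_L/(100*LBP); trim = net moment / MCT1cm
Step 1 — net trimming moment = 3664 - 2669 = 995 t·m
Step 2 — MCT1cm = 45958 * 62.3 / (100 * 59.1) = 484.4642 t·m/cm
Step 3 — trim = 995 / 484.4642 ≈ 2.0538 cm (5 s.f.)

2.0538 cm


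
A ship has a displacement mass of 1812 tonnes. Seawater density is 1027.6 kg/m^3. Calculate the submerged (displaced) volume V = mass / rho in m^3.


Formula: V = mass / rho
Step 1 — convert tonnes to kg: 1812 t * 1000 = 1812000 kg
Step 2 — V = 1812000 / 1027.6 ≈ 1763.3 m^3 (5 s.f.)

1763.3 m^3


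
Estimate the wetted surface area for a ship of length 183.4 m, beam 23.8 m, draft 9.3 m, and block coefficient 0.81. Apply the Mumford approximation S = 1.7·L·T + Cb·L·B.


Formula: S = 1.7*L*T + V/T with V = Cb*L*B*T, i.e. S = L * (1.7*T + Cb*B)
Step 1 — 1.7*T = 1.7 * 9.3 = 15.81 m
Step 2 — Cb*B = 0.81 * 23.8 = 19.278 m
Step 3 — 1.7*T + Cb*B = 15.81 + 19.278 = 35.088 m
Step 4 — S = 183.4 * 35.088 ≈ 6435.1 m^2 (5 s.f.)

6435.1 m^2


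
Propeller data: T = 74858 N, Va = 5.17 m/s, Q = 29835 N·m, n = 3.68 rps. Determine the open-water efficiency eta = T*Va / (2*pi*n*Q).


Formula: eta = T * Va / (2 * pi * n * Q)
Step 1 — numerator = T * Va = 74858 * 5.17 = 387015.86
Step 2 — 2 * pi * n = 2 * pi * 3.68 = 23.122122
Step 3 — denominator = 23.122122 * 29835 = 689848.51
Step 4 — eta = 387015.86 / 689848.51 ≈ 0.56102 (5 s.f.)

0.56102


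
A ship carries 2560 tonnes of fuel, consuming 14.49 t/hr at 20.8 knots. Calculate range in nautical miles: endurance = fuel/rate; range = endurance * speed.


Formula: endurance = fuel / rate; range = endurance * speed
Step 1 — endurance = 2560 / 14.49 = 176.6736 hours
Step 2 — range = 176.6736 * 20.8 ≈ 3674.8 nautical miles (5 s.f.)

3674.8 NM


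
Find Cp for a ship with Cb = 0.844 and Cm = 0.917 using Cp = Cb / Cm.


Formula: Cp = Cb / Cm
Substituting: Cp = 0.844 / 0.917
Result: Cp ≈ 0.92039 (5 s.f.)

0.92039


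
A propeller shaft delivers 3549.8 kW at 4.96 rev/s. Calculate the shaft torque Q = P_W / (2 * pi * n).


Formula: Q = P_W / (2 * pi * n)
Step 1 — P_W = 3549.8 kW * 1000 = 3549800.0 W
Step 2 — 2 * pi * n = 2 * pi * 4.96 = 31.164599
Step 3 — Q = 3549800.0 / 31.164599 ≈ 113900 N·m (5 s.f.)

113900 N·m


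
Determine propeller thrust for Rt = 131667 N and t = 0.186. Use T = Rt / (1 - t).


Formula: T = Rt / (1 - t)
Step 1 — (1 - t) = 1 - 0.186 = 0.814
Step 2 — T = 131667 / 0.814 ≈ 161750 N (5 s.f.)

161750 N


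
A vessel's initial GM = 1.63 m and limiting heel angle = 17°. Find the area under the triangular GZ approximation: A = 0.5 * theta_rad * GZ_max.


Formula: GZ_max = GM * sin(theta); Area = 0.5 * theta_rad * GZ_max
Step 1 — GZ_max = 1.63 * sin(17°) = 1.63 * 0.292372 = 0.476566 m
Step 2 — theta_rad = 17 * pi/180 = 0.296706 rad
Step 3 — Area = 0.5 * 0.296706 * 0.476566 ≈ 0.070700 m·rad (5 s.f.)

0.070700 m·rad


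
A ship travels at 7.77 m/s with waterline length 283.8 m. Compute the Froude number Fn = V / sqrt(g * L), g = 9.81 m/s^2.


Formula: Fn = V / sqrt(g * L)
Step 1 — g * L = 9.81 * 283.8 = 2784.078
Step 2 — sqrt(g * L) = sqrt(2784.078) = 52.764363
Step 3 — Fn = 7.77 / 52.764363 ≈ 0.14726 (5 s.f.)

0.14726


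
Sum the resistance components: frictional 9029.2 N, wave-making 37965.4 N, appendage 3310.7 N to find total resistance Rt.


Formula: Rt = Rf + Rw + Ra
Substituting: Rt = 9029.2 + 37965.4 + 3310.7
Result: Rt = 50305.3 N

50305.3 N


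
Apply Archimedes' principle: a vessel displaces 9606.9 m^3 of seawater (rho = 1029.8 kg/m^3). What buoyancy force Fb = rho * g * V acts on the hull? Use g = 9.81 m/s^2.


Formula: Fb = rho * g * V
Substituting: Fb = 1029.8 * 9.81 * 9606.9
Intermediate: 1029.8 * 9.81 = 10102.338
Result: Fb = 10102.338 * 9606.9 ≈ 97052000 N (5 s.f.)

97052000 N


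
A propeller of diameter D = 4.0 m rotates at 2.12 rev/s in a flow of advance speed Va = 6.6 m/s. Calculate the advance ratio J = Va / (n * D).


Formula: J = Va / (n * D)
Step 1 — n * D = 2.12 * 4.0 = 8.48
Step 2 — J = 6.6 / 8.48 ≈ 0.77830 (5 s.f.)

0.77830


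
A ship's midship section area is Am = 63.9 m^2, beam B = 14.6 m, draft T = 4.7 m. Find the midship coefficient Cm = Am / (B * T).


Formula: Cm = Am / (B * T)
Step 1 — B * T = 14.6 * 4.7 = 68.62 m^2
Step 2 — Cm = 63.9 / 68.62 ≈ 0.93122 (5 s.f.)

0.93122


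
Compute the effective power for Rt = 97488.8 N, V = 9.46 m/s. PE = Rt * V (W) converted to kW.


Formula: PE = Rt * V / 1000 (kW)
Step 1 — PE (W) = 97488.8 * 9.46 = 922244.048 W
Step 2 — PE (kW) = 922244.048 / 1000 ≈ 922.24 kW (5 s.f.)

922.24 kW


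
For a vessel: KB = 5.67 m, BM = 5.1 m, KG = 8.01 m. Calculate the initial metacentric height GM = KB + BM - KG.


Formula: GM = KB + BM - KG
Step 1 — KM = KB + BM = 5.67 + 5.1 = 10.77 m
Step 2 — GM = KM - KG = 10.77 - 8.01 = 2.76 m

2.76 m


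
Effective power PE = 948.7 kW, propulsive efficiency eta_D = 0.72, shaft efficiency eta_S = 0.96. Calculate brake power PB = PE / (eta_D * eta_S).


Formula: PB = PE / (eta_D * eta_S)
Step 1 — combined efficiency = eta_D * eta_S = 0.72 * 0.96 = 0.6912
Step 2 — PB = 948.7 / 0.6912 ≈ 1372.5 kW (5 s.f.)

1372.5 kW


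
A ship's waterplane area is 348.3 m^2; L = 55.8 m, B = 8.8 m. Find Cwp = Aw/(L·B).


Formula: Cwp = Aw / (L * B)
Step 1 — L * B = 55.8 * 8.8 = 491.04 m^2
Step 2 — Cwp = 348.3 / 491.04 ≈ 0.70931 (5 s.f.)

0.70931


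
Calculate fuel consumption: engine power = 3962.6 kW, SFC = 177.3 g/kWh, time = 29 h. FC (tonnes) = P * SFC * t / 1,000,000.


Formula: FC (tonnes) = P * SFC * t / 1,000,000
Step 1 — P * SFC * t = 3962.6 * 177.3 * 29 = 20374500.42 g
Step 2 — FC (tonnes) = 20374500.42 / 1,000,000 ≈ 20.375 tonnes (5 s.f.)

20.375 tonnes


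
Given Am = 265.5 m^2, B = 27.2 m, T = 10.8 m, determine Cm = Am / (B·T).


Formula: Cm = Am / (B * T)
Step 1 — B * T = 27.2 * 10.8 = 293.76 m^2
Step 2 — Cm = 265.5 / 293.76 ≈ 0.90380 (5 s.f.)

0.90380


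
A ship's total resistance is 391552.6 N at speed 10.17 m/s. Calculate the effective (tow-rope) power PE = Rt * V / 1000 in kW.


Formula: PE = Rt * V / 1000 (kW)
Step 1 — PE (W) = 391552.6 * 10.17 = 3982089.942 W
Step 2 — PE (kW) = 3982089.942 / 1000 ≈ 3982.1 kW (5 s.f.)

3982.1 kW


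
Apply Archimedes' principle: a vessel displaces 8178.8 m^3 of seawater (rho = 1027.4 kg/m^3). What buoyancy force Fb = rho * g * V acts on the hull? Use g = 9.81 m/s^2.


Formula: Fb = rho * g * V
Substituting: Fb = 1027.4 * 9.81 * 8178.8
Intermediate: 1027.4 * 9.81 = 10078.794
Result: Fb = 10078.794 * 8178.8 ≈ 82432000 N (5 s.f.)

82432000 N


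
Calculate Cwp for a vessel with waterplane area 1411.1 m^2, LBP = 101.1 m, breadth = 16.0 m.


Formula: Cwp = Aw / (L * B)
Step 1 — L * B = 101.1 * 16.0 = 1617.6 m^2
Step 2 — Cwp = 1411.1 / 1617.6 ≈ 0.87234 (5 s.f.)

0.87234


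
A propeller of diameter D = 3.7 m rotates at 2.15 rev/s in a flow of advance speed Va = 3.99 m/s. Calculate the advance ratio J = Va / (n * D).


Formula: J = Va / (n * D)
Step 1 — n * D = 2.15 * 3.7 = 7.955
Step 2 — J = 3.99 / 7.955 ≈ 0.50157 (5 s.f.)

0.50157


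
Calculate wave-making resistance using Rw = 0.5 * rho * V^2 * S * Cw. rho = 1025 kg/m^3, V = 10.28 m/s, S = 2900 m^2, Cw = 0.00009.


Formula: Rw = 0.5 * rho * V^2 * S * Cw
Step 1 — V^2 = 10.28^2 = 105.6784
Step 2 — 0.5 * rho * V^2 = 0.5 * 1025 * 105.6784 = 54160.18
Step 3 — Rw = 54160.18 * 2900 * 0.00009 ≈ 14136 N (5 s.f.)

14136 N


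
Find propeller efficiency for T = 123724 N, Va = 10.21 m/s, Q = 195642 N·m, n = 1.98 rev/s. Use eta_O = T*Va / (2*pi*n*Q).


Formula: eta = T * Va / (2 * pi * n * Q)
Step 1 — numerator = T * Va = 123724 * 10.21 = 1263222.04
Step 2 — 2 * pi * n = 2 * pi * 1.98 = 12.440707
Step 3 — denominator = 12.440707 * 195642 = 2433924.8
Step 4 — eta = 1263222.04 / 2433924.8 ≈ 0.51901 (5 s.f.)

0.51901


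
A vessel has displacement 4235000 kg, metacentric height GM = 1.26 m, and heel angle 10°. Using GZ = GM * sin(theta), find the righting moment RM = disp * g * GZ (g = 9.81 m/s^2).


Formula: GZ = GM * sin(theta); RM = disp * g * GZ
Step 1 — GZ = 1.26 * sin(10°) = 1.26 * 0.173648 = 0.218796 m
Step 2 — RM = 4235000 * 9.81 * 0.218796 ≈ 9090000 N·m (5 s.f.)

9090000 N·m


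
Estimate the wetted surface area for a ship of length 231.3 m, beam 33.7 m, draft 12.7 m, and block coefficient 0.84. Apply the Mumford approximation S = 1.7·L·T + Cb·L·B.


Formula: S = 1.7*L*T + V/T with V = Cb*L*B*T, i.e. S = L * (1.7*T + Cb*B)
Step 1 — 1.7*T = 1.7 * 12.7 = 21.59 m
Step 2 — Cb*B = 0.84 * 33.7 = 28.308 m
Step 3 — 1.7*T + Cb*B = 21.59 + 28.308 = 49.898 m
Step 4 — S = 231.3 * 49.898 ≈ 11541 m^2 (5 s.f.)

11541 m^2


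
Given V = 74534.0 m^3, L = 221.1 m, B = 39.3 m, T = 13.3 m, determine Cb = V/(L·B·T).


Formula: Cb = V / (L * B * T)
Step 1 — L * B * T = 221.1 * 39.3 * 13.3 = 115566.759 m^3
Step 2 — Cb = 74534.0 / 115566.759 ≈ 0.64494 (5 s.f.)

0.64494


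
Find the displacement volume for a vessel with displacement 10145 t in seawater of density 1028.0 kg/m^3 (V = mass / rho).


Formula: V = mass / rho
Step 1 — convert tonnes to kg: 10145 t * 1000 = 10145000 kg
Step 2 — V = 10145000 / 1028.0 ≈ 9868.7 m^3 (5 s.f.)

9868.7 m^3


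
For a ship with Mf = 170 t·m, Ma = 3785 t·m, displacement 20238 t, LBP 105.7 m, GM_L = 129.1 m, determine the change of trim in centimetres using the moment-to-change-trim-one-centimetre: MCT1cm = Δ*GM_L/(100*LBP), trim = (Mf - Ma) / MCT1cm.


Formula: net trimming moment = Mf - Ma; MCT1cm = Δ*GM_L/(100*LBP); trim = net moment / MCT1cm
Step 1 — net trimming moment = 170 - 3785 = -3615 t·m
Step 2 — MCT1cm = 20238 * 129.1 / (100 * 105.7) = 247.1831 t·m/cm
Step 3 — trim = -3615 / 247.1831 ≈ -14.625 cm (5 s.f.)

-14.625 cm


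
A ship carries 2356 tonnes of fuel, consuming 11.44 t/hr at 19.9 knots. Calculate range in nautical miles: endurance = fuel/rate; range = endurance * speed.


Formula: endurance = fuel / rate; range = endurance * speed
Step 1 — endurance = 2356 / 11.44 = 205.9441 hours
Step 2 — range = 205.9441 * 19.9 ≈ 4098.3 nautical miles (5 s.f.)

4098.3 NM


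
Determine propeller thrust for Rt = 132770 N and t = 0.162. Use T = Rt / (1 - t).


Formula: T = Rt / (1 - t)
Step 1 — (1 - t) = 1 - 0.162 = 0.838
Step 2 — T = 132770 / 0.838 ≈ 158440 N (5 s.f.)

158440 N


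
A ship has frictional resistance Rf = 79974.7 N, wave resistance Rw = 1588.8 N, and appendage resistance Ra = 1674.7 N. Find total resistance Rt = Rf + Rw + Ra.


Formula: Rt = Rf + Rw + Ra
Substituting: Rt = 79974.7 + 1588.8 + 1674.7
Result: Rt = 83238.2 N

83238.2 N


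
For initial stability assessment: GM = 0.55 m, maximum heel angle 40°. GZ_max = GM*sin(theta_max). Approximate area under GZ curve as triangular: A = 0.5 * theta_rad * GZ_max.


Formula: GZ_max = GM * sin(theta); Area = 0.5 * theta_rad * GZ_max
Step 1 — GZ_max = 0.55 * sin(40°) = 0.55 * 0.642788 = 0.353533 m
Step 2 — theta_rad = 40 * pi/180 = 0.698132 rad
Step 3 — Area = 0.5 * 0.698132 * 0.353533 ≈ 0.12341 m·rad (5 s.f.)

0.12341 m·rad


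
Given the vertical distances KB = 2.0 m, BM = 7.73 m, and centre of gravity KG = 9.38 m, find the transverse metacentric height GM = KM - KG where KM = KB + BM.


Formula: GM = KB + BM - KG
Step 1 — KM = KB + BM = 2.0 + 7.73 = 9.73 m
Step 2 — GM = KM - KG = 9.73 - 9.38 = 0.35 m

0.35 m


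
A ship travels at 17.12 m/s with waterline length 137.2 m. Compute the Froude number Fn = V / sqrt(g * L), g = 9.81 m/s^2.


Formula: Fn = V / sqrt(g * L)
Step 1 — g * L = 9.81 * 137.2 = 1345.932
Step 2 — sqrt(g * L) = sqrt(1345.932) = 36.686946
Step 3 — Fn = 17.12 / 36.686946 ≈ 0.46665 (5 s.f.)

0.46665


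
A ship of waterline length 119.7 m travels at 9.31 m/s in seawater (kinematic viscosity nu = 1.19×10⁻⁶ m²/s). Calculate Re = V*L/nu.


Formula: Re = V * L / nu
Step 1 — V * L = 9.31 * 119.7 = 1114.407 m^2/s
Step 2 — Re = 1114.407 / 1.19e-6 = 9.36e+08

9.36e+08


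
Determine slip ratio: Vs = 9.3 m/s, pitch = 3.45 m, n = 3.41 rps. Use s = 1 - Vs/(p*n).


Formula: s = 1 - Vs / (p * n)
Step 1 — p * n = 3.45 * 3.41 = 11.7645
Step 2 — Vs / (p*n) = 9.3 / 11.7645 = 0.790514 (6 d.p.)
Step 3 — s = 1 - 0.790514 = 0.209486

0.209486


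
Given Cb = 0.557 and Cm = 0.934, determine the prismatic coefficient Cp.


Formula: Cp = Cb / Cm
Substituting: Cp = 0.557 / 0.934
Result: Cp ≈ 0.59636 (5 s.f.)

0.59636


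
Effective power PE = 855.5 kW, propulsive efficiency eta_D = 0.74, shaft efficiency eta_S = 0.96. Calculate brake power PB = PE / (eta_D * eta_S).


Formula: PB = PE / (eta_D * eta_S)
Step 1 — combined efficiency = eta_D * eta_S = 0.74 * 0.96 = 0.7104
Step 2 — PB = 855.5 / 0.7104 ≈ 1204.3 kW (5 s.f.)

1204.3 kW


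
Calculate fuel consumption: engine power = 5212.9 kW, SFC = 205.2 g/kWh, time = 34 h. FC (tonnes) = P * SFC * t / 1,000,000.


Formula: FC (tonnes) = P * SFC * t / 1,000,000
Step 1 — P * SFC * t = 5212.9 * 205.2 * 34 = 36369360.72 g
Step 2 — FC (tonnes) = 36369360.72 / 1,000,000 ≈ 36.369 tonnes (5 s.f.)

36.369 tonnes


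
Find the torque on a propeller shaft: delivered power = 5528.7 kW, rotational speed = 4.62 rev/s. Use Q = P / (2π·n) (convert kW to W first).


Formula: Q = P_W / (2 * pi * n)
Step 1 — P_W = 5528.7 kW * 1000 = 5528700.0 W
Step 2 — 2 * pi * n = 2 * pi * 4.62 = 29.028316
Step 3 — Q = 5528700.0 / 29.028316 ≈ 190460 N·m (5 s.f.)

190460 N·m


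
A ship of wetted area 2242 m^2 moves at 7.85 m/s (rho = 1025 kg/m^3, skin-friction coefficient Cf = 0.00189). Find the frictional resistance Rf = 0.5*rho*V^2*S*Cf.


Formula: Rf = 0.5 * rho * V^2 * S * Cf
Step 1 — V^2 = 7.85^2 = 61.6225
Step 2 — 0.5 * rho * V^2 = 0.5 * 1025 * 61.6225 = 31581.53125
Step 3 — Rf = 31581.53125 * 2242 * 0.00189 ≈ 133820 N (5 s.f.)

133820 N


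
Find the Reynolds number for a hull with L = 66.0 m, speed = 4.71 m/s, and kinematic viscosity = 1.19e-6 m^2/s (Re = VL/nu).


Formula: Re = V * L / nu
Step 1 — V * L = 4.71 * 66.0 = 310.86 m^2/s
Step 2 — Re = 310.86 / 1.19e-6 = 2.61e+08

2.61e+08


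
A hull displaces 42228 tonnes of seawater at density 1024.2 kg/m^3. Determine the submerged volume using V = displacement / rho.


Formula: V = mass / rho
Step 1 — convert tonnes to kg: 42228 t * 1000 = 42228000 kg
Step 2 — V = 42228000 / 1024.2 ≈ 41230 m^3 (5 s.f.)

41230 m^3


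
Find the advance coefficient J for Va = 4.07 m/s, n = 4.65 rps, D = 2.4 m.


Formula: J = Va / (n * D)
Step 1 — n * D = 4.65 * 2.4 = 11.16
Step 2 — J = 4.07 / 11.16 ≈ 0.36470 (5 s.f.)

0.36470


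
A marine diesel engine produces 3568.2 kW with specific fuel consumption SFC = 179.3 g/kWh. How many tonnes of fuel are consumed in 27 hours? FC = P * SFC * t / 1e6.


Formula: FC (tonnes) = P * SFC * t / 1,000,000
Step 1 — P * SFC * t = 3568.2 * 179.3 * 27 = 17274013.02 g
Step 2 — FC (tonnes) = 17274013.02 / 1,000,000 ≈ 17.274 tonnes (5 s.f.)

17.274 tonnes


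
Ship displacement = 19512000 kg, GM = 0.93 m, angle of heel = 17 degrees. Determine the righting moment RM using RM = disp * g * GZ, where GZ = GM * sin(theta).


Formula: GZ = GM * sin(theta); RM = disp * g * GZ
Step 1 — GZ = 0.93 * sin(17°) = 0.93 * 0.292372 = 0.271906 m
Step 2 — RM = 19512000 * 9.81 * 0.271906 ≈ 52046000 N·m (5 s.f.)

52046000 N·m


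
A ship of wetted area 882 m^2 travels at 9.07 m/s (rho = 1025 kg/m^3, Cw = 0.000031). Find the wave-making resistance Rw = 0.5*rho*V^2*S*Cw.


Formula: Rw = 0.5 * rho * V^2 * S * Cw
Step 1 — V^2 = 9.07^2 = 82.2649
Step 2 — 0.5 * rho * V^2 = 0.5 * 1025 * 82.2649 = 42160.76125
Step 3 — Rw = 42160.76125 * 882 * 0.000031 ≈ 1152.8 N (5 s.f.)

1152.8 N


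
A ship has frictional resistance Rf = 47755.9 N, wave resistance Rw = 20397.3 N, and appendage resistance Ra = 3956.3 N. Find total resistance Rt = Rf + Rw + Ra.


Formula: Rt = Rf + Rw + Ra
Substituting: Rt = 47755.9 + 20397.3 + 3956.3
Result: Rt = 72109.5 N

72109.5 N


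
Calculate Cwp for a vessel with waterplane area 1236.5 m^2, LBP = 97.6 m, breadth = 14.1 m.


Formula: Cwp = Aw / (L * B)
Step 1 — L * B = 97.6 * 14.1 = 1376.16 m^2
Step 2 — Cwp = 1236.5 / 1376.16 ≈ 0.89851 (5 s.f.)

0.89851


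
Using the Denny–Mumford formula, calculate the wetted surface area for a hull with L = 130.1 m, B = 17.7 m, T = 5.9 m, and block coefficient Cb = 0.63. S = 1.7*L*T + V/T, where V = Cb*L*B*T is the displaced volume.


Formula: S = 1.7*L*T + V/T with V = Cb*L*B*T, i.e. S = L * (1.7*T + Cb*B)
Step 1 — 1.7*T = 1.7 * 5.9 = 10.03 m
Step 2 — Cb*B = 0.63 * 17.7 = 11.151 m
Step 3 — 1.7*T + Cb*B = 10.03 + 11.151 = 21.181 m
Step 4 — S = 130.1 * 21.181 ≈ 2755.6 m^2 (5 s.f.)

2755.6 m^2


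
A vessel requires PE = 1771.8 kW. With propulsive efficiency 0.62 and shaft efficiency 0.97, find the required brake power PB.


Formula: PB = PE / (eta_D * eta_S)
Step 1 — combined efficiency = eta_D * eta_S = 0.62 * 0.97 = 0.6014
Step 2 — PB = 1771.8 / 0.6014 ≈ 2946.1 kW (5 s.f.)

2946.1 kW


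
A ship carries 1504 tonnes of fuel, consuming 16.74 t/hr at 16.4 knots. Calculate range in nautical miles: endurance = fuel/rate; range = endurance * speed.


Formula: endurance = fuel / rate; range = endurance * speed
Step 1 — endurance = 1504 / 16.74 = 89.8447 hours
Step 2 — range = 89.8447 * 16.4 ≈ 1473.5 nautical miles (5 s.f.)

1473.5 NM


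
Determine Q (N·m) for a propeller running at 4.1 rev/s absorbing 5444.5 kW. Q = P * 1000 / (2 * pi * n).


Formula: Q = P_W / (2 * pi * n)
Step 1 — P_W = 5444.5 kW * 1000 = 5444500.0 W
Step 2 — 2 * pi * n = 2 * pi * 4.1 = 25.76106
Step 3 — Q = 5444500.0 / 25.76106 ≈ 211350 N·m (5 s.f.)

211350 N·m


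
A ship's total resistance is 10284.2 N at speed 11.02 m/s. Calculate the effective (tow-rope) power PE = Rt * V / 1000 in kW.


Formula: PE = Rt * V / 1000 (kW)
Step 1 — PE (W) = 10284.2 * 11.02 = 113331.884 W
Step 2 — PE (kW) = 113331.884 / 1000 ≈ 113.33 kW (5 s.f.)

113.33 kW


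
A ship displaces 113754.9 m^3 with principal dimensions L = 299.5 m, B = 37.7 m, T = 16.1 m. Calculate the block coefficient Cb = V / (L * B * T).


Formula: Cb = V / (L * B * T)
Step 1 — L * B * T = 299.5 * 37.7 * 16.1 = 181787.515 m^3
Step 2 — Cb = 113754.9 / 181787.515 ≈ 0.62576 (5 s.f.)

0.62576


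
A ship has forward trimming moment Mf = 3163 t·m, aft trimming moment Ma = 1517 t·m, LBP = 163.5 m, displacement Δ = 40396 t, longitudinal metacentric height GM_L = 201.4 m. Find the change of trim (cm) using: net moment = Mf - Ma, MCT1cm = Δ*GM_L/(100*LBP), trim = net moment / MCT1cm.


Formula: net trimming moment = Mf - Ma; MCT1cm = Δ*GM_L/(100*LBP); trim = net moment / MCT1cm
Step 1 — net trimming moment = 3163 - 1517 = 1646 t·m
Step 2 — MCT1cm = 40396 * 201.4 / (100 * 163.5) = 497.5997 t·m/cm
Step 3 — trim = 1646 / 497.5997 ≈ 3.3079 cm (5 s.f.)

3.3079 cm


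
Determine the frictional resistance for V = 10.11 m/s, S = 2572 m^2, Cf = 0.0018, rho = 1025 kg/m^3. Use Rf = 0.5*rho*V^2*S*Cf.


Formula: Rf = 0.5 * rho * V^2 * S * Cf
Step 1 — V^2 = 10.11^2 = 102.2121
Step 2 — 0.5 * rho * V^2 = 0.5 * 1025 * 102.2121 = 52383.70125
Step 3 — Rf = 52383.70125 * 2572 * 0.0018 ≈ 242520 N (5 s.f.)

242520 N


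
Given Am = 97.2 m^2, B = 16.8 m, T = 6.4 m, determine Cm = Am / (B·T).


Formula: Cm = Am / (B * T)
Step 1 — B * T = 16.8 * 6.4 = 107.52 m^2
Step 2 — Cm = 97.2 / 107.52 ≈ 0.90402 (5 s.f.)

0.90402


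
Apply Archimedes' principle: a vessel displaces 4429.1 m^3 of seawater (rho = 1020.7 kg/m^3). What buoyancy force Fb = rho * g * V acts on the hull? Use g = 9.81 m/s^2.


Formula: Fb = rho * g * V
Substituting: Fb = 1020.7 * 9.81 * 4429.1
Intermediate: 1020.7 * 9.81 = 10013.067
Result: Fb = 10013.067 * 4429.1 ≈ 44349000 N (5 s.f.)

44349000 N


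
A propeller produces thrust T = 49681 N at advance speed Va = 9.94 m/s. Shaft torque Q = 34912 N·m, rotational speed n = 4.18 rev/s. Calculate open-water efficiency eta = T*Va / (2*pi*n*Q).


Formula: eta = T * Va / (2 * pi * n * Q)
Step 1 — numerator = T * Va = 49681 * 9.94 = 493829.14
Step 2 — 2 * pi * n = 2 * pi * 4.18 = 26.263715
Step 3 — denominator = 26.263715 * 34912 = 916918.82
Step 4 — eta = 493829.14 / 916918.82 ≈ 0.53857 (5 s.f.)

0.53857


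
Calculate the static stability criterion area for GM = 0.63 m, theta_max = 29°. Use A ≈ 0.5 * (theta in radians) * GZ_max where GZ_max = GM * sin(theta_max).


Formula: GZ_max = GM * sin(theta); Area = 0.5 * theta_rad * GZ_max
Step 1 — GZ_max = 0.63 * sin(29°) = 0.63 * 0.48481 = 0.30543 m
Step 2 — theta_rad = 29 * pi/180 = 0.506145 rad
Step 3 — Area = 0.5 * 0.506145 * 0.30543 ≈ 0.077296 m·rad (5 s.f.)

0.077296 m·rad


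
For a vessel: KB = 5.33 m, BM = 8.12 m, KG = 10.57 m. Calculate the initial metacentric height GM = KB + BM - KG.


Formula: GM = KB + BM - KG
Step 1 — KM = KB + BM = 5.33 + 8.12 = 13.45 m
Step 2 — GM = KM - KG = 13.45 - 10.57 = 2.88 m

2.88 m


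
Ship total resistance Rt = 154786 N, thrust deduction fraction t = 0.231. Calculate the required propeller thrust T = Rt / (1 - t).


Formula: T = Rt / (1 - t)
Step 1 — (1 - t) = 1 - 0.231 = 0.769
Step 2 — T = 154786 / 0.769 ≈ 201280 N (5 s.f.)

201280 N


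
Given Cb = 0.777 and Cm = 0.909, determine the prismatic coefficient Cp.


Formula: Cp = Cb / Cm
Substituting: Cp = 0.777 / 0.909
Result: Cp ≈ 0.85479 (5 s.f.)

0.85479


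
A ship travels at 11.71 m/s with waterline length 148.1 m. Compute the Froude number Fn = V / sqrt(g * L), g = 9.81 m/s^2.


Formula: Fn = V / sqrt(g * L)
Step 1 — g * L = 9.81 * 148.1 = 1452.861
Step 2 — sqrt(g * L) = sqrt(1452.861) = 38.116414
Step 3 — Fn = 11.71 / 38.116414 ≈ 0.30722 (5 s.f.)

0.30722
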